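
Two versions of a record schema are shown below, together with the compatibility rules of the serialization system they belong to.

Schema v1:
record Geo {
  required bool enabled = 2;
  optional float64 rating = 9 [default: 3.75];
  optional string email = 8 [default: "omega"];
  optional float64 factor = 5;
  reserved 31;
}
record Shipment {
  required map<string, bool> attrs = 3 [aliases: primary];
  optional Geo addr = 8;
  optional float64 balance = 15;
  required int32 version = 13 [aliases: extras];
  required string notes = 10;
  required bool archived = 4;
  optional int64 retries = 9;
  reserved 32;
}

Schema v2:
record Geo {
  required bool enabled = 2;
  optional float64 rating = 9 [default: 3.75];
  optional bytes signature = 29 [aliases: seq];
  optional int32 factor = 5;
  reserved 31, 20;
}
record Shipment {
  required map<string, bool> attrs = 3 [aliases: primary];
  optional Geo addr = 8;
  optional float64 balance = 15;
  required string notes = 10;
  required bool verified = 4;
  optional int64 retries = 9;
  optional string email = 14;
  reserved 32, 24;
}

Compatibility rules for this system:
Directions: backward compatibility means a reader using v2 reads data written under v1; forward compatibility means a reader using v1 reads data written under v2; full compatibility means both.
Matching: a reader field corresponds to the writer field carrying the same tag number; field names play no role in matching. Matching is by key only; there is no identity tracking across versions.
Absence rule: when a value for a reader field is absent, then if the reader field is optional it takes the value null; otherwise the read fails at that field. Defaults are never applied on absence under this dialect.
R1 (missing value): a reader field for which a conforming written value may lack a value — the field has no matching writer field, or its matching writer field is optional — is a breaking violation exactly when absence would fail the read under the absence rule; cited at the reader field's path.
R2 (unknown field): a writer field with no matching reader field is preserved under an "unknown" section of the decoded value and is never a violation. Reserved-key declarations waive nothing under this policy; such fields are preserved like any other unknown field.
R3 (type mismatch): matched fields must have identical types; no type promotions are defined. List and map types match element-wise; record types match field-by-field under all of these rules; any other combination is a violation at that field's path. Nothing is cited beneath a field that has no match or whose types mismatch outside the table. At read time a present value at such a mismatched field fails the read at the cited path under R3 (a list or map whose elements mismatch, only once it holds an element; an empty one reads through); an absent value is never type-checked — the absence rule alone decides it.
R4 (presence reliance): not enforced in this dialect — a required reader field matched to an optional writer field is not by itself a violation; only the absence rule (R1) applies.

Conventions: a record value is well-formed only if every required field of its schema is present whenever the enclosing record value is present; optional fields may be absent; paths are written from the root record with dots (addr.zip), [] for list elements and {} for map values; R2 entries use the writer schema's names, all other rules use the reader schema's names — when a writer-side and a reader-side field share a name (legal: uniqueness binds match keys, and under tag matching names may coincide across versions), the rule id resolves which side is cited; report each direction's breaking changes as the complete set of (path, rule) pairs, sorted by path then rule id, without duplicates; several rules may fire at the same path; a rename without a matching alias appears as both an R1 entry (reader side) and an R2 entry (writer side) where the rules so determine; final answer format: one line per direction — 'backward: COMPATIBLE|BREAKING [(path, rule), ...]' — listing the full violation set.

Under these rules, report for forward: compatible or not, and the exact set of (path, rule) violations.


in Shipment below, arrows point writer -> reader
forward analysis of Shipment with v1 as reader and v2 as writer:
  map<string, bool> -> map<string, bool>, writer required: attrs aligns to attrs
  Geo -> Geo, writer optional: addr aligns to addr
  float64 -> float64, writer optional: balance aligns to balance
  version has no writer counterpart
  string -> string, writer required: notes aligns to notes
  bool -> bool, writer required: archived aligns to verified
  int64 -> int64, writer optional: retries aligns to retries
  writer field email has no reader counterpart
  bool -> bool, writer required: addr.enabled aligns to addr.enabled
  float64 -> float64, writer optional: addr.rating aligns to addr.rating
  addr.email has no writer counterpart
  int32 -> float64, writer optional: addr.factor aligns to addr.factor
  writer field addr.signature has no reader counterpart
  breaking: (addr.factor, R3)
  breaking: (version, R1)
  forward on Shipment therefore BREAKING (2)
the rest of the Shipment diff is inert for this question:
  renamed field archived to verified in record Shipment -> no rule fires on it in Shipment's dialect; the asked verdict holds
  removed field email from record Geo -> no rule fires on it in Shipment's dialect; the asked verdict holds
  added field email to record Shipment: optional string, tag 14 (in v2 it sits last) -> no rule fires on it in Shipment's dialect; the asked verdict holds
  added field signature to record Geo: optional bytes, tag 29 (in v2 it sits immediately before factor) -> no rule fires on it in Shipment's dialect; the asked verdict holds

forward: BREAKING [(addr.factor, R3), (version, R1)]


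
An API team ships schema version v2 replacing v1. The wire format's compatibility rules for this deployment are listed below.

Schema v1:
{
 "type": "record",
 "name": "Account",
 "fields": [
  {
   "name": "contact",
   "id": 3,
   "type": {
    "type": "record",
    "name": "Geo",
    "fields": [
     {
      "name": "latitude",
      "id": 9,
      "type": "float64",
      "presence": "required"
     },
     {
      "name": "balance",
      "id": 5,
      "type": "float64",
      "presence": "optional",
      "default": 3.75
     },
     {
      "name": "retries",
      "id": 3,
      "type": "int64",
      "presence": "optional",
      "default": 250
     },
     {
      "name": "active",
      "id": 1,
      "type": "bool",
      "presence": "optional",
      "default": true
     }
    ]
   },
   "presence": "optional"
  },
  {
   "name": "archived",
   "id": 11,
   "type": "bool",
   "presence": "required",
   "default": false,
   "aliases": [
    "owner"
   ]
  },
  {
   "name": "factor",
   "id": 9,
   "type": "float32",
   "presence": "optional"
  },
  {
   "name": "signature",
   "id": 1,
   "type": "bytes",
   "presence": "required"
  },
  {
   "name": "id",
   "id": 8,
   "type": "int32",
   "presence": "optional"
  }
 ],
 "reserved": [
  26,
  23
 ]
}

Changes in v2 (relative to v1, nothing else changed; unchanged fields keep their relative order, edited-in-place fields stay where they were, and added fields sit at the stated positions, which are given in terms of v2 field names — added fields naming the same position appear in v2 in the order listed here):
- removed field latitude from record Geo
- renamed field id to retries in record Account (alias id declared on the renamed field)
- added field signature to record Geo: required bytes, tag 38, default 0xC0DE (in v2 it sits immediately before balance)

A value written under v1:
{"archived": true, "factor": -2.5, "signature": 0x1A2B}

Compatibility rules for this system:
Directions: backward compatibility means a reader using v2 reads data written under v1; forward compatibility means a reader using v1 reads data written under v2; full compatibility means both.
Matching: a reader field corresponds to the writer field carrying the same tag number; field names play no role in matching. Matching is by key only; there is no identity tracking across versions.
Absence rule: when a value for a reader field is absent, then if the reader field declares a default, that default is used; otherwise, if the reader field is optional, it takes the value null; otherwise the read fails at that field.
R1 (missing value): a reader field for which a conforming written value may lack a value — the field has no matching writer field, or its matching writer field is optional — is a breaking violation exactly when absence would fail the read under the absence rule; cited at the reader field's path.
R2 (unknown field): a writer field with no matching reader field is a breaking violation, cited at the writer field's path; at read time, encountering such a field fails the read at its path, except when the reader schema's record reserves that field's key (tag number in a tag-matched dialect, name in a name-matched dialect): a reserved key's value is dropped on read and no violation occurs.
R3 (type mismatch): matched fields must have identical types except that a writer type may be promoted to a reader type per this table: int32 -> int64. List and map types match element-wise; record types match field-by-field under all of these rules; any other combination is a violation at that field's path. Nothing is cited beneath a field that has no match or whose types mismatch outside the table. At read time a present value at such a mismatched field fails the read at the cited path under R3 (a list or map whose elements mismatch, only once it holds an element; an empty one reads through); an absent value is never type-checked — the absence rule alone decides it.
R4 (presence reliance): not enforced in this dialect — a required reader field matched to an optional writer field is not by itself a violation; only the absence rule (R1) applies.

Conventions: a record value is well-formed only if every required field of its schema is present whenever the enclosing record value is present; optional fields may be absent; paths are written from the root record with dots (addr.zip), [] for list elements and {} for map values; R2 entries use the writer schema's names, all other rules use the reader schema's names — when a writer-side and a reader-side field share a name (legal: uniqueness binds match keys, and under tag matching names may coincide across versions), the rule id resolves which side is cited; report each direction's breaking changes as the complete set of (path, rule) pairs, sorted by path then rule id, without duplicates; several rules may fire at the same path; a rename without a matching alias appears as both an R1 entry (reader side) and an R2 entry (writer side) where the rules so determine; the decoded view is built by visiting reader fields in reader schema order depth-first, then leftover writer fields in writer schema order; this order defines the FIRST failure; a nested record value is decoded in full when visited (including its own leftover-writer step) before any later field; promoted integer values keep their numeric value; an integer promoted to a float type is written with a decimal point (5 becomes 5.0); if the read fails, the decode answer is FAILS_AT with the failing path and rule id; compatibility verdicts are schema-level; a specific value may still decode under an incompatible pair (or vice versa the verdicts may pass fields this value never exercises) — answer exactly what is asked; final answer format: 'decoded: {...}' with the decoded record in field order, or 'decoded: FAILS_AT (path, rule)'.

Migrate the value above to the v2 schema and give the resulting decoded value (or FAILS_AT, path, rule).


arrows below run writer -> reader for Account
decoding the Account value with the v2 reader:
  contact := null (absent, optional -> null)
  archived := true
  factor := -2.5
  signature := 0x1A2B
  retries := null (absent, optional -> null)
  => decoded: {"contact": null, "archived": true, "factor": -2.5, "signature": 0x1A2B, "retries": null}
checking off the Account differences that do not matter here:
  removed field latitude from record Geo -> changes Account's schema-level verdicts only — the decode of this value is the same
  added field signature to record Geo: required bytes, tag 38, default 0xC0DE (in v2 it sits immediately before balance) -> changes Account's schema-level verdicts only — the decode of this value is the same

decoded: {"contact": null, "archived": true, "factor": -2.5, "signature": 0x1A2B, "retries": null}


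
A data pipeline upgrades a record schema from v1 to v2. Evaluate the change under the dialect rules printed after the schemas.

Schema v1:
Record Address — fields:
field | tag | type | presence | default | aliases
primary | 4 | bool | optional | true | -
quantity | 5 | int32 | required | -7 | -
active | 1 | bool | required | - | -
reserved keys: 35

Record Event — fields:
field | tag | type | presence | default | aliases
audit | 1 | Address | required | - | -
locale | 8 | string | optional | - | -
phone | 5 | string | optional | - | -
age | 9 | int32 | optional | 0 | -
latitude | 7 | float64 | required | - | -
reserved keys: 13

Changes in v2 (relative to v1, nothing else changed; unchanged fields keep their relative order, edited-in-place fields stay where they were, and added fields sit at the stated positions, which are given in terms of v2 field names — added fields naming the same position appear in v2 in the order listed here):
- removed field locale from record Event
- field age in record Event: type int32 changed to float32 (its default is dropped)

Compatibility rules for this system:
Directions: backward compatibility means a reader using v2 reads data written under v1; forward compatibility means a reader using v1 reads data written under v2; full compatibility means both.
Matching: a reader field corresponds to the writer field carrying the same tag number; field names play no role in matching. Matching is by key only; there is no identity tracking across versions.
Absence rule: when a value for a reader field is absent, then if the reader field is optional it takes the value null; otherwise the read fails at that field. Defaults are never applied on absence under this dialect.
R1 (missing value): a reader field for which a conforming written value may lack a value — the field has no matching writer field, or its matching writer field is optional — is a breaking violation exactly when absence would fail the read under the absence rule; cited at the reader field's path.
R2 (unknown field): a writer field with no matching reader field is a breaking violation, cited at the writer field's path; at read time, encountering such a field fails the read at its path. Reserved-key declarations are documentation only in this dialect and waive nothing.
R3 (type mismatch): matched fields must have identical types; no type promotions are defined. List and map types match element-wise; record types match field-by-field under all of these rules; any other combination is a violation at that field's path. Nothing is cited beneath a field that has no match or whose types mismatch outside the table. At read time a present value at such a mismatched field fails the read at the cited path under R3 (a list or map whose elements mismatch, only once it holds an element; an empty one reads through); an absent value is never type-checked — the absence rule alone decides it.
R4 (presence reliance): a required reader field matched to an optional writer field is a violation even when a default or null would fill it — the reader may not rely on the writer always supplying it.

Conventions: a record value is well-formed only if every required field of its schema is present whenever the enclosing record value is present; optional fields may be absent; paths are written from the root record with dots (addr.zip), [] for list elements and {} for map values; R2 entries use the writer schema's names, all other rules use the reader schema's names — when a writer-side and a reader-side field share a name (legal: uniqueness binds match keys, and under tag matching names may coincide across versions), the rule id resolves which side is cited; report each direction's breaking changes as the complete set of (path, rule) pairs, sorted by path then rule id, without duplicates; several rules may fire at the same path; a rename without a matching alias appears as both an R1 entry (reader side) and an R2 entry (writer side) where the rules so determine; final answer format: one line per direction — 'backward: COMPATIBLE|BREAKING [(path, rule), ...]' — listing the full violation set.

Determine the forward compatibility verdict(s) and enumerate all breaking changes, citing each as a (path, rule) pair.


forward: BREAKING [(age, R3)]

in Event below, arrows point writer -> reader
checking forward for Event: reader v1 against writer v2:
  writer required, Address -> Address: reader audit maps from writer audit
  no writer field matches reader locale
  writer optional, string -> string: reader phone maps from writer phone
  writer optional, float32 -> int32: reader age maps from writer age
  writer required, float64 -> float64: reader latitude maps from writer latitude
  writer optional, bool -> bool: reader audit.primary maps from writer audit.primary
  writer required, int32 -> int32: reader audit.quantity maps from writer audit.quantity
  writer required, bool -> bool: reader audit.active maps from writer audit.active
  R3 fires at age
  => forward: BREAKING (1)
remaining Event differences; none change what is asked:
  removed field locale from record Event -> fires only in the backward direction of Event, which is not asked here


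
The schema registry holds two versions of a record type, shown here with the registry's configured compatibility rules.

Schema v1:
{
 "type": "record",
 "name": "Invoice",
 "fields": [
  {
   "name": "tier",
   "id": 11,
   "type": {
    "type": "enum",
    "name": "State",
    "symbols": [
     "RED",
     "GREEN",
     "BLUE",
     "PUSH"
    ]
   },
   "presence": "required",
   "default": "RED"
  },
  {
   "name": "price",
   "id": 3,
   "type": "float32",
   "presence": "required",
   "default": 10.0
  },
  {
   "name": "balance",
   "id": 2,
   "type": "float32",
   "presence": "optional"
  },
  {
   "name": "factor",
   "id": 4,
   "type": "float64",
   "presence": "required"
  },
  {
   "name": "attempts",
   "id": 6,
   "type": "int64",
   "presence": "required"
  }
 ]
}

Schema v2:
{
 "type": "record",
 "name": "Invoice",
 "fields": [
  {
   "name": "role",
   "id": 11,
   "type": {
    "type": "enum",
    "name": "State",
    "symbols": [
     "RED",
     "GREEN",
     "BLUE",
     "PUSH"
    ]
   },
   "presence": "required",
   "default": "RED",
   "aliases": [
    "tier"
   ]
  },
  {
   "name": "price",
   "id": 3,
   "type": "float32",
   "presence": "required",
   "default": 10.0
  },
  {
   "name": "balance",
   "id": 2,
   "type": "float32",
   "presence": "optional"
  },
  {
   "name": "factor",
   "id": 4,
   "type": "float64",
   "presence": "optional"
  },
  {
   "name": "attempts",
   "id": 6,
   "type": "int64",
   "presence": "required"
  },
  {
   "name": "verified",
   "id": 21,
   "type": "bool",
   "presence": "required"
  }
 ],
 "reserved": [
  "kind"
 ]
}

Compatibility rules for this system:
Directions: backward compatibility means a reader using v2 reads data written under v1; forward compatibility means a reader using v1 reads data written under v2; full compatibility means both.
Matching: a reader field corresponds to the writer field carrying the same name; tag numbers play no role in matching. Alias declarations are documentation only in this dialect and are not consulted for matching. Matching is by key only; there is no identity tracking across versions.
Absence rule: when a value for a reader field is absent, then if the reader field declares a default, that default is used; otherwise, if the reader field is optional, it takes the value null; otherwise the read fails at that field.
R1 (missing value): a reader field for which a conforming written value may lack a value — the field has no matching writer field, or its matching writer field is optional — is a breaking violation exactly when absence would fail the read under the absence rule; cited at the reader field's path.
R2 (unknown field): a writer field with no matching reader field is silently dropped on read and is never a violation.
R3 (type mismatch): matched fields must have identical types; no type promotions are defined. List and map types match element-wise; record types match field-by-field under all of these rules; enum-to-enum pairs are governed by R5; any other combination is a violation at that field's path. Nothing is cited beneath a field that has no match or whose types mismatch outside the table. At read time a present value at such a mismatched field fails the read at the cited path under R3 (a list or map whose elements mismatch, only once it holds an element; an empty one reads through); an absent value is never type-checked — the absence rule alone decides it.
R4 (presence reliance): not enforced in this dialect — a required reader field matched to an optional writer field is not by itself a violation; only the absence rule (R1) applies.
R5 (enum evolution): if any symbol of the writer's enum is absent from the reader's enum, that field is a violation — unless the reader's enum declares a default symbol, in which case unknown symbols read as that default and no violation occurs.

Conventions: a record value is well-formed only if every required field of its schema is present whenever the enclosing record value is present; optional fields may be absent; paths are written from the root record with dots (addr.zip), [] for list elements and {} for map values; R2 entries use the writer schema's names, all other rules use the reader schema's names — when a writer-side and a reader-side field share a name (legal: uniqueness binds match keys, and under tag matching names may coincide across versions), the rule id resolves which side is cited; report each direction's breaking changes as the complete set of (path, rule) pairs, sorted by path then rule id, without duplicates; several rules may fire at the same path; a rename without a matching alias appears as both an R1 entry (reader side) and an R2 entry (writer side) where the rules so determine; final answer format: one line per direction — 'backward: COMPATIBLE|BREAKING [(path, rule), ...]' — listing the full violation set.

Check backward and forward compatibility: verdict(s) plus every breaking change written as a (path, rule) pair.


backward: BREAKING [(verified, R1)]; forward: BREAKING [(factor, R1)]

in Invoice below, arrows point writer -> reader
backward pass over Invoice, reader schema v2, writer schema v1:
  no writer field matches reader role
  price: paired with writer price (float32 -> float32; writer required)
  balance: paired with writer balance (float32 -> float32; writer optional)
  factor: paired with writer factor (float64 -> float64; writer required)
  attempts: paired with writer attempts (int64 -> int64; writer required)
  no writer field matches reader verified
  tier (writer side), unknown to reader
  violation R1 at verified
  => backward: BREAKING (1)
forward pass over Invoice, reader schema v1, writer schema v2:
  no writer field matches reader tier
  price: paired with writer price (float32 -> float32; writer required)
  balance: paired with writer balance (float32 -> float32; writer optional)
  factor: paired with writer factor (float64 -> float64; writer optional)
  attempts: paired with writer attempts (int64 -> int64; writer required)
  role (writer side), unknown to reader
  verified (writer side), unknown to reader
  violation R1 at factor
  => forward: BREAKING (1)


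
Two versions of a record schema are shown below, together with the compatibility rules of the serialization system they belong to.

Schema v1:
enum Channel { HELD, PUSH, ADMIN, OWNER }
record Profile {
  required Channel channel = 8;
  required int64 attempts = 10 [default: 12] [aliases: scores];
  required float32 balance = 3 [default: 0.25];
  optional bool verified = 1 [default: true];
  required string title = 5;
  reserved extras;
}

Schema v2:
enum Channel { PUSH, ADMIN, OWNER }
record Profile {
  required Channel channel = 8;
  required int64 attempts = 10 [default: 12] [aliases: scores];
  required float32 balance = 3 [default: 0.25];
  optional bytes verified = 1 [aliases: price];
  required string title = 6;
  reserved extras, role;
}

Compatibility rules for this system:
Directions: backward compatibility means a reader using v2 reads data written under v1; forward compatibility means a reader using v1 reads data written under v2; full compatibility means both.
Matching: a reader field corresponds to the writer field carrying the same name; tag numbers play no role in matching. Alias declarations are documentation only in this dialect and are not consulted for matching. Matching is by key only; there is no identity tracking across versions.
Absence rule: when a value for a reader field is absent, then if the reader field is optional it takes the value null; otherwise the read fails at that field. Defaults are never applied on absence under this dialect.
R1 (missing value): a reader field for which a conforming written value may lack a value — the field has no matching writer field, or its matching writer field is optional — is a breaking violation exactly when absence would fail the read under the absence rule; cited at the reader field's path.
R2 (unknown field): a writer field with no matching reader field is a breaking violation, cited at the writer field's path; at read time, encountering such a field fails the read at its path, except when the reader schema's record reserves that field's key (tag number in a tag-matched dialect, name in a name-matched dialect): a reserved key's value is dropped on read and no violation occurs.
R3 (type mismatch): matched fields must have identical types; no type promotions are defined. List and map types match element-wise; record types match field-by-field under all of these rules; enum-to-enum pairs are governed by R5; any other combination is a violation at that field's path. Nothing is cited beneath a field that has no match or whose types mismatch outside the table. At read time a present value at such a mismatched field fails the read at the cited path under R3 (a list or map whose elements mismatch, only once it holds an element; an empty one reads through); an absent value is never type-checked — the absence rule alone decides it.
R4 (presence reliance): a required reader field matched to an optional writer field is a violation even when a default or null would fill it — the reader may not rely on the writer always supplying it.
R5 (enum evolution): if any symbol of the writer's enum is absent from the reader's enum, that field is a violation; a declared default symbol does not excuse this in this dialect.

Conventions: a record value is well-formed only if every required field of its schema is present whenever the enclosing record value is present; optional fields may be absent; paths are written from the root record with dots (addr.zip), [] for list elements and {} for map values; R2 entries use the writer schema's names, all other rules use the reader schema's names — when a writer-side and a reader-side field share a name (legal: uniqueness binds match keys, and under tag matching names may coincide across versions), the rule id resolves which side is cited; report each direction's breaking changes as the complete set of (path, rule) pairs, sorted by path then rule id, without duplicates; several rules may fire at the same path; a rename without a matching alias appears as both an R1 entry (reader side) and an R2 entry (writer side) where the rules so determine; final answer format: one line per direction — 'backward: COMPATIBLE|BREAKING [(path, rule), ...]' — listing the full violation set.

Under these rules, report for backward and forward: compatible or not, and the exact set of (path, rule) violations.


backward: BREAKING [(channel, R5), (verified, R3)]; forward: BREAKING [(verified, R3)]

the writer's type comes first in each Profile pair
backward pass over Profile, reader schema v2, writer schema v1:
  channel: paired with writer channel (Channel -> Channel; writer required)
  attempts: paired with writer attempts (int64 -> int64; writer required)
  balance: paired with writer balance (float32 -> float32; writer required)
  verified: paired with writer verified (bool -> bytes; writer optional)
  title: paired with writer title (string -> string; writer required)
  R5 fires at channel
  R3 fires at verified
  => backward: BREAKING (2)
forward pass over Profile, reader schema v1, writer schema v2:
  channel: paired with writer channel (Channel -> Channel; writer required)
  attempts: paired with writer attempts (int64 -> int64; writer required)
  balance: paired with writer balance (float32 -> float32; writer required)
  verified: paired with writer verified (bytes -> bool; writer optional)
  title: paired with writer title (string -> string; writer required)
  R3 fires at verified
  => forward: BREAKING (1)


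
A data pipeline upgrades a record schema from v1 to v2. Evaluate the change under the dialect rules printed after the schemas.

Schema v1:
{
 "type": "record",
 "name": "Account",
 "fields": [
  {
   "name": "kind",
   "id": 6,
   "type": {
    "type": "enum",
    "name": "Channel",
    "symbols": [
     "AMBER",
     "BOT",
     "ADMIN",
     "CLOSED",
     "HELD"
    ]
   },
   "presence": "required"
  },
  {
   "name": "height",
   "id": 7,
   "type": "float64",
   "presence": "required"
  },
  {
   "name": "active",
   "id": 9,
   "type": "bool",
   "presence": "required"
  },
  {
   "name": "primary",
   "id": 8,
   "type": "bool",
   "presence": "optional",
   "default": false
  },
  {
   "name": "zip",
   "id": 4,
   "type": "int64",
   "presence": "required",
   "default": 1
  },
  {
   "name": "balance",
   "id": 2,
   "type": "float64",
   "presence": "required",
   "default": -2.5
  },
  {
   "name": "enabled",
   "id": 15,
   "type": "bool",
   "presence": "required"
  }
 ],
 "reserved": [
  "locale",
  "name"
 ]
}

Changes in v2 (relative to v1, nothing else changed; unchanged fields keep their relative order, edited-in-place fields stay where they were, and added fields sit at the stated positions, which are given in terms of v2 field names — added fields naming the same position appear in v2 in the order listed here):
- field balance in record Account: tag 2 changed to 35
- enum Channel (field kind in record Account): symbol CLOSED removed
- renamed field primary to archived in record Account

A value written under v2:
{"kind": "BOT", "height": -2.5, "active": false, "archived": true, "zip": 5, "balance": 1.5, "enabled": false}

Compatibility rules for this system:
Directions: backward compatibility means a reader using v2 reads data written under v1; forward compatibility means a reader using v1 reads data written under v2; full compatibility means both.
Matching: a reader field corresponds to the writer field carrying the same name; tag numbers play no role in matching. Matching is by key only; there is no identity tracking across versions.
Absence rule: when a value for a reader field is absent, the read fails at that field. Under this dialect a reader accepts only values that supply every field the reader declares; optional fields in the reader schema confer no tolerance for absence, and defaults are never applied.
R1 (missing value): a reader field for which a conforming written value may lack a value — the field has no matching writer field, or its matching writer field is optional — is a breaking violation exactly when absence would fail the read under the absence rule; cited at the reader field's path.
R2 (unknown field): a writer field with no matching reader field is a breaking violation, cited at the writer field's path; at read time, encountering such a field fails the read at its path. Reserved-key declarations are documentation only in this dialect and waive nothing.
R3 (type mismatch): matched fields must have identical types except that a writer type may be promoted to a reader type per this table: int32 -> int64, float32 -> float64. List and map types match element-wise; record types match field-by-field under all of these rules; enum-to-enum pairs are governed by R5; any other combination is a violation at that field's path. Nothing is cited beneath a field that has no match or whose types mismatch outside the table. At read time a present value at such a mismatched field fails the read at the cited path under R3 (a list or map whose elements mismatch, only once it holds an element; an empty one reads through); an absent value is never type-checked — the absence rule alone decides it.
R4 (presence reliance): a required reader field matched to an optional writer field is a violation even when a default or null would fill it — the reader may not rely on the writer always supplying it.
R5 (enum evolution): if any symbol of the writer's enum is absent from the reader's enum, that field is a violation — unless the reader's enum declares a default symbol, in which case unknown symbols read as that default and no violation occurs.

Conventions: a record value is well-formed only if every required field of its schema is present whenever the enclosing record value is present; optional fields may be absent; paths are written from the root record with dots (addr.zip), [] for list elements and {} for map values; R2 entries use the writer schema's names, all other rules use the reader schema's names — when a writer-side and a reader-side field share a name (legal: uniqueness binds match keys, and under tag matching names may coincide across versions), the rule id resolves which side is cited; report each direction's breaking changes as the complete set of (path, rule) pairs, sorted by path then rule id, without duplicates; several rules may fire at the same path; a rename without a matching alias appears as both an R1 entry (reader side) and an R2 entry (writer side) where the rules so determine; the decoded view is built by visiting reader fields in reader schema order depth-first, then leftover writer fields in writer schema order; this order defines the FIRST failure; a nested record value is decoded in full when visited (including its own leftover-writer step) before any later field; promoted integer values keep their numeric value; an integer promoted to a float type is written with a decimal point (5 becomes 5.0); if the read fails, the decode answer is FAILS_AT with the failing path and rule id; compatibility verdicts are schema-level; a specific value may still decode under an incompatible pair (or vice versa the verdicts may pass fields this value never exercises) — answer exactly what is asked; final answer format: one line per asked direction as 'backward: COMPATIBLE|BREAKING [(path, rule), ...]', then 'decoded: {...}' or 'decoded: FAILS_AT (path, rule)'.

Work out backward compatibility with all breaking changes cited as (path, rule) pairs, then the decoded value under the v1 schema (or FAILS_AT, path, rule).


each type pair in Account: writer, then reader
backward analysis of Account with v2 as reader and v1 as writer:
  kind: paired with writer kind (Channel -> Channel; writer required)
  height: paired with writer height (float64 -> float64; writer required)
  active: paired with writer active (bool -> bool; writer required)
  no writer field matches reader archived
  zip: paired with writer zip (int64 -> int64; writer required)
  balance: paired with writer balance (float64 -> float64; writer required)
  enabled: paired with writer enabled (bool -> bool; writer required)
  primary (writer side), unknown to reader
  R1 fires at archived
  R5 fires at kind
  R2 fires at primary
  backward on Account therefore BREAKING (3)
decode (reader v1):
  kind := "BOT"
  height := -2.5
  active := false
  read fails at primary under R1 (no fill)
  => FAILS_AT (primary, R1)
the rest of the Account diff is inert for this question:
  field balance in record Account: tag 2 changed to 35 -> fires no rule on Account, leaving the asked answer as it is

backward: BREAKING [(archived, R1), (kind, R5), (primary, R2)]; decoded: FAILS_AT (primary, R1)


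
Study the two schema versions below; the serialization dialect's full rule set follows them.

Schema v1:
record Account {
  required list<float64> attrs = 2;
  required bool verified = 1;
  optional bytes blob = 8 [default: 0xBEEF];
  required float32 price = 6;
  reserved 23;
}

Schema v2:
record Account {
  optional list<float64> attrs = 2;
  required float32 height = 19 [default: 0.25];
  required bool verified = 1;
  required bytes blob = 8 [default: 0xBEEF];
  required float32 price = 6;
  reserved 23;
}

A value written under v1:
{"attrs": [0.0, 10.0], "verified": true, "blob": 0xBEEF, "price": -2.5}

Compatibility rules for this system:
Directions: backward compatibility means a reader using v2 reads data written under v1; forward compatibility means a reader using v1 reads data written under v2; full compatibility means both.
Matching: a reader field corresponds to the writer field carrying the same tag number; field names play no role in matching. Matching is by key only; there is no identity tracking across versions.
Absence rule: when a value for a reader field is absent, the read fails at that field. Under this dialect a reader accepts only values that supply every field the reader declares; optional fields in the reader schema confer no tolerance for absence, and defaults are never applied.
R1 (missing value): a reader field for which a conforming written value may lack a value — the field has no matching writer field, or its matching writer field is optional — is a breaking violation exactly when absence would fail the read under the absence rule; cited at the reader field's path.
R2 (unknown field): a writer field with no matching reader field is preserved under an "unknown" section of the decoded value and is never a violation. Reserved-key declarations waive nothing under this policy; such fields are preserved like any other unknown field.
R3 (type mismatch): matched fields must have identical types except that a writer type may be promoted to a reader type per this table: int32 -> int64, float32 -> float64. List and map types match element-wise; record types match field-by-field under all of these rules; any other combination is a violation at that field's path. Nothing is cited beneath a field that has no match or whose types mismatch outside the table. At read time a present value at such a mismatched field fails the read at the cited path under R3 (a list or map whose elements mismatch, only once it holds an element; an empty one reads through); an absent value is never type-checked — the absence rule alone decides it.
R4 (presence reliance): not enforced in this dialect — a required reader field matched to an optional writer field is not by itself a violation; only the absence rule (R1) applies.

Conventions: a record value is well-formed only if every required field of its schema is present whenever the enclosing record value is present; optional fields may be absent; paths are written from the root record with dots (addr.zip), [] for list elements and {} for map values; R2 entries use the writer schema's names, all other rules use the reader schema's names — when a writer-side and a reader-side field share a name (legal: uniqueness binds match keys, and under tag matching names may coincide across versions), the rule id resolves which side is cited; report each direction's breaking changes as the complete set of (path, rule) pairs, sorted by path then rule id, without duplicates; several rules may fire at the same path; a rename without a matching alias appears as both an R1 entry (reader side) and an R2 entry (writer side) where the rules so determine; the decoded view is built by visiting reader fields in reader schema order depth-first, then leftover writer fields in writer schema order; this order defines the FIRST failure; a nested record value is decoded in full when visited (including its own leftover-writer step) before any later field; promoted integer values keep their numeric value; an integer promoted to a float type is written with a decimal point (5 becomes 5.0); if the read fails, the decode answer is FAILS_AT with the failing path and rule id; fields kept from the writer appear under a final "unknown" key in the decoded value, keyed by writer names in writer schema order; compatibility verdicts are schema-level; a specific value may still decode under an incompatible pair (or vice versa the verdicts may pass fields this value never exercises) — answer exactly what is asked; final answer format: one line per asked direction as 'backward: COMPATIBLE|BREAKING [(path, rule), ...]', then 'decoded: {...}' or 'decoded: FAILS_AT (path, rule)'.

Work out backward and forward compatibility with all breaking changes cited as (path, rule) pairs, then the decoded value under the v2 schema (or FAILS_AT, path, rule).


the writer's type comes first in each Account pair
backward on Account — v2 reading data written by v1:
  attrs <- attrs (list<float64> -> list<float64>, writer required)
  height: no writer-side match
  verified <- verified (bool -> bool, writer required)
  blob <- blob (bytes -> bytes, writer optional)
  price <- price (float32 -> float32, writer required)
  breaking: (blob, R1)
  breaking: (height, R1)
  => backward: BREAKING (2)
forward on Account — v1 reading data written by v2:
  attrs <- attrs (list<float64> -> list<float64>, writer optional)
  verified <- verified (bool -> bool, writer required)
  blob <- blob (bytes -> bytes, writer required)
  price <- price (float32 -> float32, writer required)
  writer field height has no reader counterpart
  breaking: (attrs, R1)
  => forward: BREAKING (1)
migrating the Account value to v2:
  attrs := [0.0, 10.0]
  read fails at height under R1 (no fill)
  => FAILS_AT (height, R1)

backward: BREAKING [(blob, R1), (height, R1)]; forward: BREAKING [(attrs, R1)]; decoded: FAILS_AT (height, R1)
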